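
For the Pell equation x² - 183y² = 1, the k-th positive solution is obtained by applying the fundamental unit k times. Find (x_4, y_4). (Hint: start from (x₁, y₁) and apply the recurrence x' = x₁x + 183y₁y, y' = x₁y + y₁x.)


Step 1: Find the fundamental solution (x₁, y₁) of x² - 183y² = 1.
  Expand √183 as a continued fraction. a₀ = ⌊√183⌋ = 13; iterate m_{k+1} = d_k·a_k − m_k, d_{k+1} = (183 − m_{k+1}²)/d_k, a_{k+1} = ⌊(a₀ + m_{k+1})/d_{k+1}⌋ (starting m₀ = 0, d₀ = 1), with convergents p_k = a_k·p_{k-1} + p_{k-2}, q_k = a_k·q_{k-1} + q_{k-2} (p₋₁ = 1, q₋₁ = 0):
  k = 0: a₀ = 13; p₀/q₀ = 13/1; p₀² − 183·q₀² = 169 − 183 = -14.
  k = 1: m = 13, d = 14, a = ⌊(13 + 13)/14⌋ = 1; p/q = (1·13 + 1)/(1·1 + 0) = 14/1; p² − 183·q² = 196 − 183 = 13.
  k = 2: m = 1, d = 13, a = ⌊(13 + 1)/13⌋ = 1; p/q = (1·14 + 13)/(1·1 + 1) = 27/2; p² − 183·q² = 729 − 732 = -3.
  k = 3: m = 12, d = 3, a = ⌊(13 + 12)/3⌋ = 8; p/q = (8·27 + 14)/(8·2 + 1) = 230/17; p² − 183·q² = 52900 − 52887 = 13.
  k = 4: m = 12, d = 13, a = ⌊(13 + 12)/13⌋ = 1; p/q = (1·230 + 27)/(1·17 + 2) = 257/19; p² − 183·q² = 66049 − 66063 = -14.
  k = 5: m = 1, d = 14, a = ⌊(13 + 1)/14⌋ = 1; p/q = (1·257 + 230)/(1·19 + 17) = 487/36; p² − 183·q² = 237169 − 237168 = 1.
  The first convergent with p² − 183·q² = 1 gives the fundamental solution (x₁, y₁) = (487, 36).
Step 2: Apply the recurrence (x_{n+1}, y_{n+1}) = (x₁x_n + 183y₁y_n, x₁y_n + y₁x_n) repeatedly.
  From (x_1, y_1) = (487, 36): x_2 = 487·487 + 183·36·36 = 474337; y_2 = 487·36 + 36·487 = 35064.
  From (x_2, y_2) = (474337, 35064): x_3 = 487·474337 + 183·36·35064 = 462003751; y_3 = 487·35064 + 36·474337 = 34152300.
  From (x_3, y_3) = (462003751, 34152300): x_4 = 487·462003751 + 183·36·34152300 = 449991179137; y_4 = 487·34152300 + 36·462003751 = 33264305136.
Step 3: Verify x_4² - 183·y_4² = 202492061301107624064769 - 202492061301107624064768 = 1 (should be 1). ✓

(x_1, y_1) = (487, 36); (x_4, y_4) = (449991179137, 33264305136).


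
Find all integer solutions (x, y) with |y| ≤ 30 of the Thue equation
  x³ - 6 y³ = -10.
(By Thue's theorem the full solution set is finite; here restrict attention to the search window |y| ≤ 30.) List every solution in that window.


The equation is x³ - 6y³ = -10. For fixed y, x³ = 6·y³ − 10, so a solution requires the RHS to be a perfect cube.
Strategy: iterate y from -30 to 30, compute RHS = 6·y³ − 10, and check whether it is a (positive or negative) perfect cube.
Check small values of y:
  y = 0: RHS = -10 is not a perfect cube.
  y = 1: RHS = -4 is not a perfect cube.
  y = -1: RHS = -16 is not a perfect cube.
  y = 2: RHS = 38 is not a perfect cube.
  y = -2: RHS = -58 is not a perfect cube.
  y = 3: RHS = 152 is not a perfect cube.
  y = -3: RHS = -172 is not a perfect cube.
Continuing the search up to |y| = 30 finds no solutions either.
No (x, y) in the scanned range satisfies the equation.

No integer solutions with |y| ≤ 30.


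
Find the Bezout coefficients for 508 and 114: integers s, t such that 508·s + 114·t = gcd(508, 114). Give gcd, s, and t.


Euclidean algorithm on (508, 114) — divide until remainder is 0:
  508 = 4 · 114 + 52
  114 = 2 · 52 + 10
  52 = 5 · 10 + 2
  10 = 5 · 2 + 0
gcd(508, 114) = 2.
Track Bezout coefficients alongside the remainders: start with r₀ = 508 = a·1 + b·0 (s = 1, t = 0) and r₁ = 114 = a·0 + b·1 (s = 0, t = 1); each new remainder r_{k+1} = r_{k-1} − q_k·r_k inherits s_{k+1} = s_{k-1} − q_k·s_k, t_{k+1} = t_{k-1} − q_k·t_k, so r_k = a·s_k + b·t_k at every step:
  q = 4: r = 52, s = 1 − 4·0 = 1, t = 0 − 4·1 = -4  (check: 508·1 + 114·(-4) = 52)
  q = 2: r = 10, s = 0 − 2·1 = -2, t = 1 − 2·(-4) = 9  (check: 508·(-2) + 114·9 = 10)
  q = 5: r = 2, s = 1 − 5·(-2) = 11, t = -4 − 5·9 = -49  (check: 508·11 + 114·(-49) = 2)
The row with r = 2 (the gcd) gives the Bezout coefficients s = 11, t = -49.
Result: 508 · (11) + 114 · (-49) = 2.

gcd(508, 114) = 2; s = 11, t = -49 (check: 508·11 + 114·(-49) = 2).


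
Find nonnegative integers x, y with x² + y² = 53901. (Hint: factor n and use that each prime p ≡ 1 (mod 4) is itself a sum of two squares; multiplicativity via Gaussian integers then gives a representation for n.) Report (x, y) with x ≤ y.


Step 1: Factor n = 53901 = 3^2 · 53 · 113.
Step 2: Check the mod-4 condition on each prime factor: 3 ≡ 3 (mod 4), exponent 2 (must be even); 53 ≡ 1 (mod 4), exponent 1; 113 ≡ 1 (mod 4), exponent 1.
All primes ≡ 3 (mod 4) appear to even exponent (or don't appear), so by the two-squares theorem n IS expressible as a sum of two squares.
Step 3: Build a representation. Group n = k² · m with k = 3 and m = 53 · 113 = 5989 (a product of primes ≡ 1 (mod 4)); a representation of m scales to one of n via (k·x)² + (k·y)² = k²(x² + y²). Each prime p ≡ 1 (mod 4) is itself a sum of two squares; find a² by testing p − a² for a perfect square:
  53: 53 − 1² = 52, 53 − 2² = 49 = 7² ⇒ 53 = 2² + 7².
  113: 113 − 1² = 112, 113 − 2² = 109, 113 − 3² = 104, 113 − 4² = 97, 113 − 5² = 88, 113 − 6² = 77, 113 − 7² = 64 = 8² ⇒ 113 = 7² + 8².
  Combine using the Brahmagupta–Fibonacci identity (a² + b²)(c² + d²) = (ac − bd)² + (ad + bc)² = (ac + bd)² + (ad − bc)²:
  53 · 113 = 5989: from (2² + 7²)(7² + 8²), take (2·7 − 7·8, 2·8 + 7·7) = (14 − 56, 16 + 49) = (-42, 65); dropping signs (only squares matter) gives (42, 65); check 42² + 65² = 1764 + 4225 = 5989 ✓.
  Scale by k = 3: (3·42, 3·65) = (126, 195).
Step 4: Order so x ≤ y and verify: 126² + 195² = 15876 + 38025 = 53901 = n. ✓

n = 53901 = 126² + 195² (one valid representation with x ≤ y).


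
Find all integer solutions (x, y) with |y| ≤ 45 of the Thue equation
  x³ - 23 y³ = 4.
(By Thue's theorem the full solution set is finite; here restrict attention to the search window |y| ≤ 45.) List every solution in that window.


The equation is x³ - 23y³ = 4. For fixed y, x³ = 23·y³ + 4, so a solution requires the RHS to be a perfect cube.
Strategy: iterate y from -45 to 45, compute RHS = 23·y³ + 4, and check whether it is a (positive or negative) perfect cube.
Check small values of y:
  y = 0: RHS = 4 is not a perfect cube.
  y = 1: RHS = 27 = (3)³ ⇒ x = 3 works.
  y = -1: RHS = -19 is not a perfect cube.
  y = 2: RHS = 188 is not a perfect cube.
  y = -2: RHS = -180 is not a perfect cube.
  y = 3: RHS = 625 is not a perfect cube.
  y = -3: RHS = -617 is not a perfect cube.
Continuing the search up to |y| = 45 finds no further solutions beyond those listed.
Collected solutions: (3, 1).

Solutions (with |y| ≤ 45): (3, 1).


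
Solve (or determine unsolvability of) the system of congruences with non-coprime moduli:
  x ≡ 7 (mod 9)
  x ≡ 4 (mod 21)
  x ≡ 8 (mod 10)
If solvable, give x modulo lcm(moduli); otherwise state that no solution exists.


Moduli 9, 21, 10 are not pairwise coprime, so CRT works modulo lcm(m_i) when all pairwise compatibility conditions hold.
Pairwise compatibility: gcd(m_i, m_j) must divide a_i - a_j for every pair.
Merge one congruence at a time:
  Start: x ≡ 7 (mod 9).
  Combine with x ≡ 4 (mod 21): gcd(9, 21) = 3; 4 - 7 = -3, which IS divisible by 3, so compatible.
    Write x = 7 + 9·t and substitute into x ≡ 4 (mod 21): 9·t ≡ 4 − 7 = -3 (mod 21).
    Divide the congruence (and modulus) by g = 3: 3·t ≡ -1 (mod 7).
    Reduce coefficients mod 7: 3·t ≡ 6 (mod 7).
    The inverse of 3 mod 7 is 5 (since 3·5 = 15 = 2·7 + 1), so t ≡ 5·6 = 30 ≡ 2 (mod 7).
    Then x = 7 + 9·2 = 25, valid modulo lcm(9, 21) = 63: x ≡ 25 (mod 63).
  Combine with x ≡ 8 (mod 10): gcd(63, 10) = 1; 8 - 25 = -17, which IS divisible by 1, so compatible.
    Write x = 25 + 63·t and substitute into x ≡ 8 (mod 10): 63·t ≡ 8 − 25 = -17 (mod 10).
    Reduce coefficients mod 10: 3·t ≡ 3 (mod 10).
    The inverse of 3 mod 10 is 7 (since 3·7 = 21 = 2·10 + 1), so t ≡ 7·3 = 21 ≡ 1 (mod 10).
    Then x = 25 + 63·1 = 88, valid modulo lcm(63, 10) = 630: x ≡ 88 (mod 630).
Verify: 88 mod 9 = 7, 88 mod 21 = 4, 88 mod 10 = 8.

x ≡ 88 (mod 630).


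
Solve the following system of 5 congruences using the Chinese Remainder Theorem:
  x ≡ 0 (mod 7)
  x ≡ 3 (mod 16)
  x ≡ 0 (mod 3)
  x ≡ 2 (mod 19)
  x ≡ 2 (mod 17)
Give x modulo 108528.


Product of moduli M = 7 · 16 · 3 · 19 · 17 = 108528.
Merge one congruence at a time:
  Start: x ≡ 0 (mod 7).
  Combine with x ≡ 3 (mod 16); new modulus lcm = 112.
    Write x = 0 + 7·t and substitute into x ≡ 3 (mod 16): 7·t ≡ 3 − 0 = 3 (mod 16).
    The inverse of 7 mod 16 is 7 (since 7·7 = 49 = 3·16 + 1), so t ≡ 7·3 = 21 ≡ 5 (mod 16).
    Then x = 0 + 7·5 = 35, valid modulo lcm(7, 16) = 112: x ≡ 35 (mod 112).
  Combine with x ≡ 0 (mod 3); new modulus lcm = 336.
    Write x = 35 + 112·t and substitute into x ≡ 0 (mod 3): 112·t ≡ 0 − 35 = -35 (mod 3).
    Reduce coefficients mod 3: 1·t ≡ 1 (mod 3).
    So t ≡ 1 (mod 3).
    Then x = 35 + 112·1 = 147, valid modulo lcm(112, 3) = 336: x ≡ 147 (mod 336).
  Combine with x ≡ 2 (mod 19); new modulus lcm = 6384.
    Write x = 147 + 336·t and substitute into x ≡ 2 (mod 19): 336·t ≡ 2 − 147 = -145 (mod 19).
    Reduce coefficients mod 19: 13·t ≡ 7 (mod 19).
    The inverse of 13 mod 19 is 3 (since 13·3 = 39 = 2·19 + 1), so t ≡ 3·7 = 21 ≡ 2 (mod 19).
    Then x = 147 + 336·2 = 819, valid modulo lcm(336, 19) = 6384: x ≡ 819 (mod 6384).
  Combine with x ≡ 2 (mod 17); new modulus lcm = 108528.
    Write x = 819 + 6384·t and substitute into x ≡ 2 (mod 17): 6384·t ≡ 2 − 819 = -817 (mod 17).
    Reduce coefficients mod 17: 9·t ≡ 16 (mod 17).
    The inverse of 9 mod 17 is 2 (since 9·2 = 18 = 1·17 + 1), so t ≡ 2·16 = 32 ≡ 15 (mod 17).
    Then x = 819 + 6384·15 = 96579, valid modulo lcm(6384, 17) = 108528: x ≡ 96579 (mod 108528).
Verify against each original: 96579 mod 7 = 0, 96579 mod 16 = 3, 96579 mod 3 = 0, 96579 mod 19 = 2, 96579 mod 17 = 2.

x ≡ 96579 (mod 108528).


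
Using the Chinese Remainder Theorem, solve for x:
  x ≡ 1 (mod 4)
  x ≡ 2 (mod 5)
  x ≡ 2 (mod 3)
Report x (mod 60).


Moduli 4, 5, 3 are pairwise coprime; by CRT there is a unique solution modulo M = 4 · 5 · 3 = 60.
Solve pairwise, accumulating the modulus:
  Start with x ≡ 1 (mod 4).
  Combine with x ≡ 2 (mod 5): since gcd(4, 5) = 1, we get a unique residue mod 20.
    Write x = 1 + 4·t and substitute into x ≡ 2 (mod 5): 4·t ≡ 2 − 1 = 1 (mod 5).
    The inverse of 4 mod 5 is 4 (since 4·4 = 16 = 3·5 + 1), so t ≡ 4·1 = 4 ≡ 4 (mod 5).
    Then x = 1 + 4·4 = 17, valid modulo lcm(4, 5) = 20: x ≡ 17 (mod 20).
  Combine with x ≡ 2 (mod 3): since gcd(20, 3) = 1, we get a unique residue mod 60.
    Write x = 17 + 20·t and substitute into x ≡ 2 (mod 3): 20·t ≡ 2 − 17 = -15 (mod 3).
    Reduce coefficients mod 3: 2·t ≡ 0 (mod 3).
    The inverse of 2 mod 3 is 2 (since 2·2 = 4 = 1·3 + 1), so t ≡ 2·0 = 0 ≡ 0 (mod 3).
    Then x = 17 + 20·0 = 17, valid modulo lcm(20, 3) = 60: x ≡ 17 (mod 60).
Verify: 17 mod 4 = 1 ✓, 17 mod 5 = 2 ✓, 17 mod 3 = 2 ✓.

x ≡ 17 (mod 60).


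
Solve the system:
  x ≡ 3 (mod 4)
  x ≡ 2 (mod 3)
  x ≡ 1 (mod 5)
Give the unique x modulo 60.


Moduli 4, 3, 5 are pairwise coprime; by CRT there is a unique solution modulo M = 4 · 3 · 5 = 60.
Solve pairwise, accumulating the modulus:
  Start with x ≡ 3 (mod 4).
  Combine with x ≡ 2 (mod 3): since gcd(4, 3) = 1, we get a unique residue mod 12.
    Write x = 3 + 4·t and substitute into x ≡ 2 (mod 3): 4·t ≡ 2 − 3 = -1 (mod 3).
    Reduce coefficients mod 3: 1·t ≡ 2 (mod 3).
    So t ≡ 2 (mod 3).
    Then x = 3 + 4·2 = 11, valid modulo lcm(4, 3) = 12: x ≡ 11 (mod 12).
  Combine with x ≡ 1 (mod 5): since gcd(12, 5) = 1, we get a unique residue mod 60.
    Write x = 11 + 12·t and substitute into x ≡ 1 (mod 5): 12·t ≡ 1 − 11 = -10 (mod 5).
    Reduce coefficients mod 5: 2·t ≡ 0 (mod 5).
    The inverse of 2 mod 5 is 3 (since 2·3 = 6 = 1·5 + 1), so t ≡ 3·0 = 0 ≡ 0 (mod 5).
    Then x = 11 + 12·0 = 11, valid modulo lcm(12, 5) = 60: x ≡ 11 (mod 60).
Verify: 11 mod 4 = 3 ✓, 11 mod 3 = 2 ✓, 11 mod 5 = 1 ✓.

x ≡ 11 (mod 60).


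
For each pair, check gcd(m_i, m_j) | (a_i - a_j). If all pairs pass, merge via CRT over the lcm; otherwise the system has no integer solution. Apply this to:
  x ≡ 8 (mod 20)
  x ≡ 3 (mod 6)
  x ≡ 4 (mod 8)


Moduli 20, 6, 8 are not pairwise coprime, so CRT works modulo lcm(m_i) when all pairwise compatibility conditions hold.
Pairwise compatibility: gcd(m_i, m_j) must divide a_i - a_j for every pair.
Merge one congruence at a time:
  Start: x ≡ 8 (mod 20).
  Combine with x ≡ 3 (mod 6): gcd(20, 6) = 2, and 3 - 8 = -5 is NOT divisible by 2.
    ⇒ system is inconsistent (no integer solution).

No solution (the system is inconsistent).


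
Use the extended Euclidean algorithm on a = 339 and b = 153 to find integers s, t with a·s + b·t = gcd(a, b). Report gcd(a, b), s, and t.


Euclidean algorithm on (339, 153) — divide until remainder is 0:
  339 = 2 · 153 + 33
  153 = 4 · 33 + 21
  33 = 1 · 21 + 12
  21 = 1 · 12 + 9
  12 = 1 · 9 + 3
  9 = 3 · 3 + 0
gcd(339, 153) = 3.
Track Bezout coefficients alongside the remainders: start with r₀ = 339 = a·1 + b·0 (s = 1, t = 0) and r₁ = 153 = a·0 + b·1 (s = 0, t = 1); each new remainder r_{k+1} = r_{k-1} − q_k·r_k inherits s_{k+1} = s_{k-1} − q_k·s_k, t_{k+1} = t_{k-1} − q_k·t_k, so r_k = a·s_k + b·t_k at every step:
  q = 2: r = 33, s = 1 − 2·0 = 1, t = 0 − 2·1 = -2  (check: 339·1 + 153·(-2) = 33)
  q = 4: r = 21, s = 0 − 4·1 = -4, t = 1 − 4·(-2) = 9  (check: 339·(-4) + 153·9 = 21)
  q = 1: r = 12, s = 1 − 1·(-4) = 5, t = -2 − 1·9 = -11  (check: 339·5 + 153·(-11) = 12)
  q = 1: r = 9, s = -4 − 1·5 = -9, t = 9 − 1·(-11) = 20  (check: 339·(-9) + 153·20 = 9)
  q = 1: r = 3, s = 5 − 1·(-9) = 14, t = -11 − 1·20 = -31  (check: 339·14 + 153·(-31) = 3)
The row with r = 3 (the gcd) gives the Bezout coefficients s = 14, t = -31.
Result: 339 · (14) + 153 · (-31) = 3.

gcd(339, 153) = 3; s = 14, t = -31 (check: 339·14 + 153·(-31) = 3).


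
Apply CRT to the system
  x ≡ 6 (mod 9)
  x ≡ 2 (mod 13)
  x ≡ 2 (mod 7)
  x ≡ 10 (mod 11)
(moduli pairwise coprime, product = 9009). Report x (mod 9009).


Product of moduli M = 9 · 13 · 7 · 11 = 9009.
Merge one congruence at a time:
  Start: x ≡ 6 (mod 9).
  Combine with x ≡ 2 (mod 13); new modulus lcm = 117.
    Write x = 6 + 9·t and substitute into x ≡ 2 (mod 13): 9·t ≡ 2 − 6 = -4 (mod 13).
    Reduce coefficients mod 13: 9·t ≡ 9 (mod 13).
    The inverse of 9 mod 13 is 3 (since 9·3 = 27 = 2·13 + 1), so t ≡ 3·9 = 27 ≡ 1 (mod 13).
    Then x = 6 + 9·1 = 15, valid modulo lcm(9, 13) = 117: x ≡ 15 (mod 117).
  Combine with x ≡ 2 (mod 7); new modulus lcm = 819.
    Write x = 15 + 117·t and substitute into x ≡ 2 (mod 7): 117·t ≡ 2 − 15 = -13 (mod 7).
    Reduce coefficients mod 7: 5·t ≡ 1 (mod 7).
    The inverse of 5 mod 7 is 3 (since 5·3 = 15 = 2·7 + 1), so t ≡ 3·1 = 3 ≡ 3 (mod 7).
    Then x = 15 + 117·3 = 366, valid modulo lcm(117, 7) = 819: x ≡ 366 (mod 819).
  Combine with x ≡ 10 (mod 11); new modulus lcm = 9009.
    Write x = 366 + 819·t and substitute into x ≡ 10 (mod 11): 819·t ≡ 10 − 366 = -356 (mod 11).
    Reduce coefficients mod 11: 5·t ≡ 7 (mod 11).
    The inverse of 5 mod 11 is 9 (since 5·9 = 45 = 4·11 + 1), so t ≡ 9·7 = 63 ≡ 8 (mod 11).
    Then x = 366 + 819·8 = 6918, valid modulo lcm(819, 11) = 9009: x ≡ 6918 (mod 9009).
Verify against each original: 6918 mod 9 = 6, 6918 mod 13 = 2, 6918 mod 7 = 2, 6918 mod 11 = 10.

x ≡ 6918 (mod 9009).


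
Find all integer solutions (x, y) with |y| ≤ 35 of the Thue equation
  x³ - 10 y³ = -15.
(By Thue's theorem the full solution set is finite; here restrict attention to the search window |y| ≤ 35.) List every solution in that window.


The equation is x³ - 10y³ = -15. For fixed y, x³ = 10·y³ − 15, so a solution requires the RHS to be a perfect cube.
Strategy: iterate y from -35 to 35, compute RHS = 10·y³ − 15, and check whether it is a (positive or negative) perfect cube.
Check small values of y:
  y = 0: RHS = -15 is not a perfect cube.
  y = 1: RHS = -5 is not a perfect cube.
  y = -1: RHS = -25 is not a perfect cube.
  y = 2: RHS = 65 is not a perfect cube.
  y = -2: RHS = -95 is not a perfect cube.
  y = 3: RHS = 255 is not a perfect cube.
  y = -3: RHS = -285 is not a perfect cube.
Continuing the search up to |y| = 35 finds no solutions either.
No (x, y) in the scanned range satisfies the equation.

No integer solutions with |y| ≤ 35.


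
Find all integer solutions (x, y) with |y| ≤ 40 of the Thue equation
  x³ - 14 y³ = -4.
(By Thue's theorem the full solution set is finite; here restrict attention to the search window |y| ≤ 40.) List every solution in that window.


The equation is x³ - 14y³ = -4. For fixed y, x³ = 14·y³ − 4, so a solution requires the RHS to be a perfect cube.
Strategy: iterate y from -40 to 40, compute RHS = 14·y³ − 4, and check whether it is a (positive or negative) perfect cube.
Check small values of y:
  y = 0: RHS = -4 is not a perfect cube.
  y = 1: RHS = 10 is not a perfect cube.
  y = -1: RHS = -18 is not a perfect cube.
  y = 2: RHS = 108 is not a perfect cube.
  y = -2: RHS = -116 is not a perfect cube.
  y = 3: RHS = 374 is not a perfect cube.
  y = -3: RHS = -382 is not a perfect cube.
Continuing the search up to |y| = 40 finds no solutions either.
No (x, y) in the scanned range satisfies the equation.

No integer solutions with |y| ≤ 40.


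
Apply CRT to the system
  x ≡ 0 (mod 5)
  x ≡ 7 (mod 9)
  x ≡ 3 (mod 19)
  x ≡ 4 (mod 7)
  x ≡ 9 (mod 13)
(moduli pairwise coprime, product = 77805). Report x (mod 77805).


Product of moduli M = 5 · 9 · 19 · 7 · 13 = 77805.
Merge one congruence at a time:
  Start: x ≡ 0 (mod 5).
  Combine with x ≡ 7 (mod 9); new modulus lcm = 45.
    Write x = 0 + 5·t and substitute into x ≡ 7 (mod 9): 5·t ≡ 7 − 0 = 7 (mod 9).
    The inverse of 5 mod 9 is 2 (since 5·2 = 10 = 1·9 + 1), so t ≡ 2·7 = 14 ≡ 5 (mod 9).
    Then x = 0 + 5·5 = 25, valid modulo lcm(5, 9) = 45: x ≡ 25 (mod 45).
  Combine with x ≡ 3 (mod 19); new modulus lcm = 855.
    Write x = 25 + 45·t and substitute into x ≡ 3 (mod 19): 45·t ≡ 3 − 25 = -22 (mod 19).
    Reduce coefficients mod 19: 7·t ≡ 16 (mod 19).
    The inverse of 7 mod 19 is 11 (since 7·11 = 77 = 4·19 + 1), so t ≡ 11·16 = 176 ≡ 5 (mod 19).
    Then x = 25 + 45·5 = 250, valid modulo lcm(45, 19) = 855: x ≡ 250 (mod 855).
  Combine with x ≡ 4 (mod 7); new modulus lcm = 5985.
    Write x = 250 + 855·t and substitute into x ≡ 4 (mod 7): 855·t ≡ 4 − 250 = -246 (mod 7).
    Reduce coefficients mod 7: 1·t ≡ 6 (mod 7).
    So t ≡ 6 (mod 7).
    Then x = 250 + 855·6 = 5380, valid modulo lcm(855, 7) = 5985: x ≡ 5380 (mod 5985).
  Combine with x ≡ 9 (mod 13); new modulus lcm = 77805.
    Write x = 5380 + 5985·t and substitute into x ≡ 9 (mod 13): 5985·t ≡ 9 − 5380 = -5371 (mod 13).
    Reduce coefficients mod 13: 5·t ≡ 11 (mod 13).
    The inverse of 5 mod 13 is 8 (since 5·8 = 40 = 3·13 + 1), so t ≡ 8·11 = 88 ≡ 10 (mod 13).
    Then x = 5380 + 5985·10 = 65230, valid modulo lcm(5985, 13) = 77805: x ≡ 65230 (mod 77805).
Verify against each original: 65230 mod 5 = 0, 65230 mod 9 = 7, 65230 mod 19 = 3, 65230 mod 7 = 4, 65230 mod 13 = 9.

x ≡ 65230 (mod 77805).


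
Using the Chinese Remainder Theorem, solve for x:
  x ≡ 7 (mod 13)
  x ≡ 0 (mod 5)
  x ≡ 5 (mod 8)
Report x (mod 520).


Moduli 13, 5, 8 are pairwise coprime; by CRT there is a unique solution modulo M = 13 · 5 · 8 = 520.
Solve pairwise, accumulating the modulus:
  Start with x ≡ 7 (mod 13).
  Combine with x ≡ 0 (mod 5): since gcd(13, 5) = 1, we get a unique residue mod 65.
    Write x = 7 + 13·t and substitute into x ≡ 0 (mod 5): 13·t ≡ 0 − 7 = -7 (mod 5).
    Reduce coefficients mod 5: 3·t ≡ 3 (mod 5).
    The inverse of 3 mod 5 is 2 (since 3·2 = 6 = 1·5 + 1), so t ≡ 2·3 = 6 ≡ 1 (mod 5).
    Then x = 7 + 13·1 = 20, valid modulo lcm(13, 5) = 65: x ≡ 20 (mod 65).
  Combine with x ≡ 5 (mod 8): since gcd(65, 8) = 1, we get a unique residue mod 520.
    Write x = 20 + 65·t and substitute into x ≡ 5 (mod 8): 65·t ≡ 5 − 20 = -15 (mod 8).
    Reduce coefficients mod 8: 1·t ≡ 1 (mod 8).
    So t ≡ 1 (mod 8).
    Then x = 20 + 65·1 = 85, valid modulo lcm(65, 8) = 520: x ≡ 85 (mod 520).
Verify: 85 mod 13 = 7 ✓, 85 mod 5 = 0 ✓, 85 mod 8 = 5 ✓.

x ≡ 85 (mod 520).


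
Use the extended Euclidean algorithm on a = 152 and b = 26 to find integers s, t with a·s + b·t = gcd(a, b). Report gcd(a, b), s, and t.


Euclidean algorithm on (152, 26) — divide until remainder is 0:
  152 = 5 · 26 + 22
  26 = 1 · 22 + 4
  22 = 5 · 4 + 2
  4 = 2 · 2 + 0
gcd(152, 26) = 2.
Track Bezout coefficients alongside the remainders: start with r₀ = 152 = a·1 + b·0 (s = 1, t = 0) and r₁ = 26 = a·0 + b·1 (s = 0, t = 1); each new remainder r_{k+1} = r_{k-1} − q_k·r_k inherits s_{k+1} = s_{k-1} − q_k·s_k, t_{k+1} = t_{k-1} − q_k·t_k, so r_k = a·s_k + b·t_k at every step:
  q = 5: r = 22, s = 1 − 5·0 = 1, t = 0 − 5·1 = -5  (check: 152·1 + 26·(-5) = 22)
  q = 1: r = 4, s = 0 − 1·1 = -1, t = 1 − 1·(-5) = 6  (check: 152·(-1) + 26·6 = 4)
  q = 5: r = 2, s = 1 − 5·(-1) = 6, t = -5 − 5·6 = -35  (check: 152·6 + 26·(-35) = 2)
The row with r = 2 (the gcd) gives the Bezout coefficients s = 6, t = -35.
Result: 152 · (6) + 26 · (-35) = 2.

gcd(152, 26) = 2; s = 6, t = -35 (check: 152·6 + 26·(-35) = 2).


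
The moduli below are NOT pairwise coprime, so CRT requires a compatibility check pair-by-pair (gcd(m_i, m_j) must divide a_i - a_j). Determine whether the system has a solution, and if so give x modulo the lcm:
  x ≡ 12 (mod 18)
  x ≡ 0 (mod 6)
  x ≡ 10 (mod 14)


Moduli 18, 6, 14 are not pairwise coprime, so CRT works modulo lcm(m_i) when all pairwise compatibility conditions hold.
Pairwise compatibility: gcd(m_i, m_j) must divide a_i - a_j for every pair.
Merge one congruence at a time:
  Start: x ≡ 12 (mod 18).
  Combine with x ≡ 0 (mod 6): gcd(18, 6) = 6; 0 - 12 = -12, which IS divisible by 6, so compatible.
    Write x = 12 + 18·t and substitute into x ≡ 0 (mod 6): 18·t ≡ 0 − 12 = -12 (mod 6).
    Divide the congruence (and modulus) by g = 6: 3·t ≡ -2 (mod 1).
    Modulo 1 every t works; take t = 0.
    Then x = 12 + 18·0 = 12, valid modulo lcm(18, 6) = 18: x ≡ 12 (mod 18).
  Combine with x ≡ 10 (mod 14): gcd(18, 14) = 2; 10 - 12 = -2, which IS divisible by 2, so compatible.
    Write x = 12 + 18·t and substitute into x ≡ 10 (mod 14): 18·t ≡ 10 − 12 = -2 (mod 14).
    Divide the congruence (and modulus) by g = 2: 9·t ≡ -1 (mod 7).
    Reduce coefficients mod 7: 2·t ≡ 6 (mod 7).
    The inverse of 2 mod 7 is 4 (since 2·4 = 8 = 1·7 + 1), so t ≡ 4·6 = 24 ≡ 3 (mod 7).
    Then x = 12 + 18·3 = 66, valid modulo lcm(18, 14) = 126: x ≡ 66 (mod 126).
Verify: 66 mod 18 = 12, 66 mod 6 = 0, 66 mod 14 = 10.

x ≡ 66 (mod 126).


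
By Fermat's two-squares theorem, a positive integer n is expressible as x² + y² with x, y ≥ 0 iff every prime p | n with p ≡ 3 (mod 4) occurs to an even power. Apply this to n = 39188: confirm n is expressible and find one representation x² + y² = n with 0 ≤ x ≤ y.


Step 1: Factor n = 39188 = 2^2 · 97 · 101.
Step 2: Check the mod-4 condition on each prime factor: 2 = 2 (special); 97 ≡ 1 (mod 4), exponent 1; 101 ≡ 1 (mod 4), exponent 1.
All primes ≡ 3 (mod 4) appear to even exponent (or don't appear), so by the two-squares theorem n IS expressible as a sum of two squares.
Step 3: Build a representation. Group n = k² · m with k = 2 and m = 97 · 101 = 9797 (a product of primes ≡ 1 (mod 4)); a representation of m scales to one of n via (k·x)² + (k·y)² = k²(x² + y²). Each prime p ≡ 1 (mod 4) is itself a sum of two squares; find a² by testing p − a² for a perfect square:
  97: 97 − 1² = 96, 97 − 2² = 93, 97 − 3² = 88, 97 − 4² = 81 = 9² ⇒ 97 = 4² + 9².
  101: 101 − 1² = 100 = 10² ⇒ 101 = 1² + 10².
  Combine using the Brahmagupta–Fibonacci identity (a² + b²)(c² + d²) = (ac − bd)² + (ad + bc)² = (ac + bd)² + (ad − bc)²:
  97 · 101 = 9797: from (4² + 9²)(1² + 10²), take (4·1 − 9·10, 4·10 + 9·1) = (4 − 90, 40 + 9) = (-86, 49); dropping signs (only squares matter) gives (86, 49); check 86² + 49² = 7396 + 2401 = 9797 ✓.
  Scale by k = 2: (2·86, 2·49) = (172, 98).
Step 4: Order so x ≤ y and verify: 98² + 172² = 9604 + 29584 = 39188 = n. ✓

n = 39188 = 98² + 172² (one valid representation with x ≤ y).


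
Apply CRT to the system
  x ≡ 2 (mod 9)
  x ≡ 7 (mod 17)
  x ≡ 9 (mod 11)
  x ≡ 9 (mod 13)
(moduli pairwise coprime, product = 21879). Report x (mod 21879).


Product of moduli M = 9 · 17 · 11 · 13 = 21879.
Merge one congruence at a time:
  Start: x ≡ 2 (mod 9).
  Combine with x ≡ 7 (mod 17); new modulus lcm = 153.
    Write x = 2 + 9·t and substitute into x ≡ 7 (mod 17): 9·t ≡ 7 − 2 = 5 (mod 17).
    The inverse of 9 mod 17 is 2 (since 9·2 = 18 = 1·17 + 1), so t ≡ 2·5 = 10 ≡ 10 (mod 17).
    Then x = 2 + 9·10 = 92, valid modulo lcm(9, 17) = 153: x ≡ 92 (mod 153).
  Combine with x ≡ 9 (mod 11); new modulus lcm = 1683.
    Write x = 92 + 153·t and substitute into x ≡ 9 (mod 11): 153·t ≡ 9 − 92 = -83 (mod 11).
    Reduce coefficients mod 11: 10·t ≡ 5 (mod 11).
    The inverse of 10 mod 11 is 10 (since 10·10 = 100 = 9·11 + 1), so t ≡ 10·5 = 50 ≡ 6 (mod 11).
    Then x = 92 + 153·6 = 1010, valid modulo lcm(153, 11) = 1683: x ≡ 1010 (mod 1683).
  Combine with x ≡ 9 (mod 13); new modulus lcm = 21879.
    Write x = 1010 + 1683·t and substitute into x ≡ 9 (mod 13): 1683·t ≡ 9 − 1010 = -1001 (mod 13).
    Reduce coefficients mod 13: 6·t ≡ 0 (mod 13).
    The inverse of 6 mod 13 is 11 (since 6·11 = 66 = 5·13 + 1), so t ≡ 11·0 = 0 ≡ 0 (mod 13).
    Then x = 1010 + 1683·0 = 1010, valid modulo lcm(1683, 13) = 21879: x ≡ 1010 (mod 21879).
Verify against each original: 1010 mod 9 = 2, 1010 mod 17 = 7, 1010 mod 11 = 9, 1010 mod 13 = 9.

x ≡ 1010 (mod 21879).


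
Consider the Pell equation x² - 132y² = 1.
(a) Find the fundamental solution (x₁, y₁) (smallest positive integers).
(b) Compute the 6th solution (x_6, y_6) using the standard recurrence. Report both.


Step 1: Find the fundamental solution (x₁, y₁) of x² - 132y² = 1.
  Expand √132 as a continued fraction. a₀ = ⌊√132⌋ = 11; iterate m_{k+1} = d_k·a_k − m_k, d_{k+1} = (132 − m_{k+1}²)/d_k, a_{k+1} = ⌊(a₀ + m_{k+1})/d_{k+1}⌋ (starting m₀ = 0, d₀ = 1), with convergents p_k = a_k·p_{k-1} + p_{k-2}, q_k = a_k·q_{k-1} + q_{k-2} (p₋₁ = 1, q₋₁ = 0):
  k = 0: a₀ = 11; p₀/q₀ = 11/1; p₀² − 132·q₀² = 121 − 132 = -11.
  k = 1: m = 11, d = 11, a = ⌊(11 + 11)/11⌋ = 2; p/q = (2·11 + 1)/(2·1 + 0) = 23/2; p² − 132·q² = 529 − 528 = 1.
  The first convergent with p² − 132·q² = 1 gives the fundamental solution (x₁, y₁) = (23, 2).
Step 2: Apply the recurrence (x_{n+1}, y_{n+1}) = (x₁x_n + 132y₁y_n, x₁y_n + y₁x_n) repeatedly.
  From (x_1, y_1) = (23, 2): x_2 = 23·23 + 132·2·2 = 1057; y_2 = 23·2 + 2·23 = 92.
  From (x_2, y_2) = (1057, 92): x_3 = 23·1057 + 132·2·92 = 48599; y_3 = 23·92 + 2·1057 = 4230.
  From (x_3, y_3) = (48599, 4230): x_4 = 23·48599 + 132·2·4230 = 2234497; y_4 = 23·4230 + 2·48599 = 194488.
  From (x_4, y_4) = (2234497, 194488): x_5 = 23·2234497 + 132·2·194488 = 102738263; y_5 = 23·194488 + 2·2234497 = 8942218.
  From (x_5, y_5) = (102738263, 8942218): x_6 = 23·102738263 + 132·2·8942218 = 4723725601; y_6 = 23·8942218 + 2·102738263 = 411147540.
Step 3: Verify x_6² - 132·y_6² = 22313583553542811201 - 22313583553542811200 = 1 (should be 1). ✓

(x_1, y_1) = (23, 2); (x_6, y_6) = (4723725601, 411147540).


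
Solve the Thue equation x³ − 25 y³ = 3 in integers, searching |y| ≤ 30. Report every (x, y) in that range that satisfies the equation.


The equation is x³ - 25y³ = 3. For fixed y, x³ = 25·y³ + 3, so a solution requires the RHS to be a perfect cube.
Strategy: iterate y from -30 to 30, compute RHS = 25·y³ + 3, and check whether it is a (positive or negative) perfect cube.
Check small values of y:
  y = 0: RHS = 3 is not a perfect cube.
  y = 1: RHS = 28 is not a perfect cube.
  y = -1: RHS = -22 is not a perfect cube.
  y = 2: RHS = 203 is not a perfect cube.
  y = -2: RHS = -197 is not a perfect cube.
  y = 3: RHS = 678 is not a perfect cube.
  y = -3: RHS = -672 is not a perfect cube.
Continuing the search up to |y| = 30 finds no solutions either.
No (x, y) in the scanned range satisfies the equation.

No integer solutions with |y| ≤ 30.


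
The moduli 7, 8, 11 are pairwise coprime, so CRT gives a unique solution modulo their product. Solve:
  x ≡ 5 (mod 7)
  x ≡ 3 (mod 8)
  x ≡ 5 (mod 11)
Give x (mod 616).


Moduli 7, 8, 11 are pairwise coprime; by CRT there is a unique solution modulo M = 7 · 8 · 11 = 616.
Solve pairwise, accumulating the modulus:
  Start with x ≡ 5 (mod 7).
  Combine with x ≡ 3 (mod 8): since gcd(7, 8) = 1, we get a unique residue mod 56.
    Write x = 5 + 7·t and substitute into x ≡ 3 (mod 8): 7·t ≡ 3 − 5 = -2 (mod 8).
    Reduce coefficients mod 8: 7·t ≡ 6 (mod 8).
    The inverse of 7 mod 8 is 7 (since 7·7 = 49 = 6·8 + 1), so t ≡ 7·6 = 42 ≡ 2 (mod 8).
    Then x = 5 + 7·2 = 19, valid modulo lcm(7, 8) = 56: x ≡ 19 (mod 56).
  Combine with x ≡ 5 (mod 11): since gcd(56, 11) = 1, we get a unique residue mod 616.
    Write x = 19 + 56·t and substitute into x ≡ 5 (mod 11): 56·t ≡ 5 − 19 = -14 (mod 11).
    Reduce coefficients mod 11: 1·t ≡ 8 (mod 11).
    So t ≡ 8 (mod 11).
    Then x = 19 + 56·8 = 467, valid modulo lcm(56, 11) = 616: x ≡ 467 (mod 616).
Verify: 467 mod 7 = 5 ✓, 467 mod 8 = 3 ✓, 467 mod 11 = 5 ✓.

x ≡ 467 (mod 616).


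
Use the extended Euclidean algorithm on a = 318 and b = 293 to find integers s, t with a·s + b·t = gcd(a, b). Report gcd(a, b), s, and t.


Euclidean algorithm on (318, 293) — divide until remainder is 0:
  318 = 1 · 293 + 25
  293 = 11 · 25 + 18
  25 = 1 · 18 + 7
  18 = 2 · 7 + 4
  7 = 1 · 4 + 3
  4 = 1 · 3 + 1
  3 = 3 · 1 + 0
gcd(318, 293) = 1.
Track Bezout coefficients alongside the remainders: start with r₀ = 318 = a·1 + b·0 (s = 1, t = 0) and r₁ = 293 = a·0 + b·1 (s = 0, t = 1); each new remainder r_{k+1} = r_{k-1} − q_k·r_k inherits s_{k+1} = s_{k-1} − q_k·s_k, t_{k+1} = t_{k-1} − q_k·t_k, so r_k = a·s_k + b·t_k at every step:
  q = 1: r = 25, s = 1 − 1·0 = 1, t = 0 − 1·1 = -1  (check: 318·1 + 293·(-1) = 25)
  q = 11: r = 18, s = 0 − 11·1 = -11, t = 1 − 11·(-1) = 12  (check: 318·(-11) + 293·12 = 18)
  q = 1: r = 7, s = 1 − 1·(-11) = 12, t = -1 − 1·12 = -13  (check: 318·12 + 293·(-13) = 7)
  q = 2: r = 4, s = -11 − 2·12 = -35, t = 12 − 2·(-13) = 38  (check: 318·(-35) + 293·38 = 4)
  q = 1: r = 3, s = 12 − 1·(-35) = 47, t = -13 − 1·38 = -51  (check: 318·47 + 293·(-51) = 3)
  q = 1: r = 1, s = -35 − 1·47 = -82, t = 38 − 1·(-51) = 89  (check: 318·(-82) + 293·89 = 1)
The row with r = 1 (the gcd) gives the Bezout coefficients s = -82, t = 89.
Result: 318 · (-82) + 293 · (89) = 1.

gcd(318, 293) = 1; s = -82, t = 89 (check: 318·(-82) + 293·89 = 1).


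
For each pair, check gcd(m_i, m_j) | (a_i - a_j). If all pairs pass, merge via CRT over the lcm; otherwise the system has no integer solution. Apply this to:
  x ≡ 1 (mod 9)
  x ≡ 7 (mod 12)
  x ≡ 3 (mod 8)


Moduli 9, 12, 8 are not pairwise coprime, so CRT works modulo lcm(m_i) when all pairwise compatibility conditions hold.
Pairwise compatibility: gcd(m_i, m_j) must divide a_i - a_j for every pair.
Merge one congruence at a time:
  Start: x ≡ 1 (mod 9).
  Combine with x ≡ 7 (mod 12): gcd(9, 12) = 3; 7 - 1 = 6, which IS divisible by 3, so compatible.
    Write x = 1 + 9·t and substitute into x ≡ 7 (mod 12): 9·t ≡ 7 − 1 = 6 (mod 12).
    Divide the congruence (and modulus) by g = 3: 3·t ≡ 2 (mod 4).
    The inverse of 3 mod 4 is 3 (since 3·3 = 9 = 2·4 + 1), so t ≡ 3·2 = 6 ≡ 2 (mod 4).
    Then x = 1 + 9·2 = 19, valid modulo lcm(9, 12) = 36: x ≡ 19 (mod 36).
  Combine with x ≡ 3 (mod 8): gcd(36, 8) = 4; 3 - 19 = -16, which IS divisible by 4, so compatible.
    Write x = 19 + 36·t and substitute into x ≡ 3 (mod 8): 36·t ≡ 3 − 19 = -16 (mod 8).
    Divide the congruence (and modulus) by g = 4: 9·t ≡ -4 (mod 2).
    Reduce coefficients mod 2: 1·t ≡ 0 (mod 2).
    So t ≡ 0 (mod 2).
    Then x = 19 + 36·0 = 19, valid modulo lcm(36, 8) = 72: x ≡ 19 (mod 72).
Verify: 19 mod 9 = 1, 19 mod 12 = 7, 19 mod 8 = 3.

x ≡ 19 (mod 72).


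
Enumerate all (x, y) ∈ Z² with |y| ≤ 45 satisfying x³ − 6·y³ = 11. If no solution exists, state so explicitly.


The equation is x³ - 6y³ = 11. For fixed y, x³ = 6·y³ + 11, so a solution requires the RHS to be a perfect cube.
Strategy: iterate y from -45 to 45, compute RHS = 6·y³ + 11, and check whether it is a (positive or negative) perfect cube.
Check small values of y:
  y = 0: RHS = 11 is not a perfect cube.
  y = 1: RHS = 17 is not a perfect cube.
  y = -1: RHS = 5 is not a perfect cube.
  y = 2: RHS = 59 is not a perfect cube.
  y = -2: RHS = -37 is not a perfect cube.
  y = 3: RHS = 173 is not a perfect cube.
  y = -3: RHS = -151 is not a perfect cube.
Continuing the search up to |y| = 45 finds no solutions either.
No (x, y) in the scanned range satisfies the equation.

No integer solutions with |y| ≤ 45.


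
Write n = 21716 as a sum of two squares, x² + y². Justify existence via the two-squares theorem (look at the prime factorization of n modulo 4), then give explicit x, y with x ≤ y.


Step 1: Factor n = 21716 = 2^2 · 61 · 89.
Step 2: Check the mod-4 condition on each prime factor: 2 = 2 (special); 61 ≡ 1 (mod 4), exponent 1; 89 ≡ 1 (mod 4), exponent 1.
All primes ≡ 3 (mod 4) appear to even exponent (or don't appear), so by the two-squares theorem n IS expressible as a sum of two squares.
Step 3: Build a representation. Group n = k² · m with k = 2 and m = 61 · 89 = 5429 (a product of primes ≡ 1 (mod 4)); a representation of m scales to one of n via (k·x)² + (k·y)² = k²(x² + y²). Each prime p ≡ 1 (mod 4) is itself a sum of two squares; find a² by testing p − a² for a perfect square:
  61: 61 − 1² = 60, 61 − 2² = 57, 61 − 3² = 52, 61 − 4² = 45, 61 − 5² = 36 = 6² ⇒ 61 = 5² + 6².
  89: 89 − 1² = 88, 89 − 2² = 85, 89 − 3² = 80, 89 − 4² = 73, 89 − 5² = 64 = 8² ⇒ 89 = 5² + 8².
  Combine using the Brahmagupta–Fibonacci identity (a² + b²)(c² + d²) = (ac − bd)² + (ad + bc)² = (ac + bd)² + (ad − bc)²:
  61 · 89 = 5429: from (5² + 6²)(5² + 8²), take (5·5 − 6·8, 5·8 + 6·5) = (25 − 48, 40 + 30) = (-23, 70); dropping signs (only squares matter) gives (23, 70); check 23² + 70² = 529 + 4900 = 5429 ✓.
  Scale by k = 2: (2·23, 2·70) = (46, 140).
Step 4: Order so x ≤ y and verify: 46² + 140² = 2116 + 19600 = 21716 = n. ✓

n = 21716 = 46² + 140² (one valid representation with x ≤ y).


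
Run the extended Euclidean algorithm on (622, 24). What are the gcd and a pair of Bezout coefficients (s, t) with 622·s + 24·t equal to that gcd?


Euclidean algorithm on (622, 24) — divide until remainder is 0:
  622 = 25 · 24 + 22
  24 = 1 · 22 + 2
  22 = 11 · 2 + 0
gcd(622, 24) = 2.
Track Bezout coefficients alongside the remainders: start with r₀ = 622 = a·1 + b·0 (s = 1, t = 0) and r₁ = 24 = a·0 + b·1 (s = 0, t = 1); each new remainder r_{k+1} = r_{k-1} − q_k·r_k inherits s_{k+1} = s_{k-1} − q_k·s_k, t_{k+1} = t_{k-1} − q_k·t_k, so r_k = a·s_k + b·t_k at every step:
  q = 25: r = 22, s = 1 − 25·0 = 1, t = 0 − 25·1 = -25  (check: 622·1 + 24·(-25) = 22)
  q = 1: r = 2, s = 0 − 1·1 = -1, t = 1 − 1·(-25) = 26  (check: 622·(-1) + 24·26 = 2)
The row with r = 2 (the gcd) gives the Bezout coefficients s = -1, t = 26.
Result: 622 · (-1) + 24 · (26) = 2.

gcd(622, 24) = 2; s = -1, t = 26 (check: 622·(-1) + 24·26 = 2).


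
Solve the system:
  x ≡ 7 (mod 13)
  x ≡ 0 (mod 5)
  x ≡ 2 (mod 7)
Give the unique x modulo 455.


Moduli 13, 5, 7 are pairwise coprime; by CRT there is a unique solution modulo M = 13 · 5 · 7 = 455.
Solve pairwise, accumulating the modulus:
  Start with x ≡ 7 (mod 13).
  Combine with x ≡ 0 (mod 5): since gcd(13, 5) = 1, we get a unique residue mod 65.
    Write x = 7 + 13·t and substitute into x ≡ 0 (mod 5): 13·t ≡ 0 − 7 = -7 (mod 5).
    Reduce coefficients mod 5: 3·t ≡ 3 (mod 5).
    The inverse of 3 mod 5 is 2 (since 3·2 = 6 = 1·5 + 1), so t ≡ 2·3 = 6 ≡ 1 (mod 5).
    Then x = 7 + 13·1 = 20, valid modulo lcm(13, 5) = 65: x ≡ 20 (mod 65).
  Combine with x ≡ 2 (mod 7): since gcd(65, 7) = 1, we get a unique residue mod 455.
    Write x = 20 + 65·t and substitute into x ≡ 2 (mod 7): 65·t ≡ 2 − 20 = -18 (mod 7).
    Reduce coefficients mod 7: 2·t ≡ 3 (mod 7).
    The inverse of 2 mod 7 is 4 (since 2·4 = 8 = 1·7 + 1), so t ≡ 4·3 = 12 ≡ 5 (mod 7).
    Then x = 20 + 65·5 = 345, valid modulo lcm(65, 7) = 455: x ≡ 345 (mod 455).
Verify: 345 mod 13 = 7 ✓, 345 mod 5 = 0 ✓, 345 mod 7 = 2 ✓.

x ≡ 345 (mod 455).


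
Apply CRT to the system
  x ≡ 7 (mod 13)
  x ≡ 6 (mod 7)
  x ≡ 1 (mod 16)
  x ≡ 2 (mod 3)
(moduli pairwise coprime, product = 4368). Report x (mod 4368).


Product of moduli M = 13 · 7 · 16 · 3 = 4368.
Merge one congruence at a time:
  Start: x ≡ 7 (mod 13).
  Combine with x ≡ 6 (mod 7); new modulus lcm = 91.
    Write x = 7 + 13·t and substitute into x ≡ 6 (mod 7): 13·t ≡ 6 − 7 = -1 (mod 7).
    Reduce coefficients mod 7: 6·t ≡ 6 (mod 7).
    The inverse of 6 mod 7 is 6 (since 6·6 = 36 = 5·7 + 1), so t ≡ 6·6 = 36 ≡ 1 (mod 7).
    Then x = 7 + 13·1 = 20, valid modulo lcm(13, 7) = 91: x ≡ 20 (mod 91).
  Combine with x ≡ 1 (mod 16); new modulus lcm = 1456.
    Write x = 20 + 91·t and substitute into x ≡ 1 (mod 16): 91·t ≡ 1 − 20 = -19 (mod 16).
    Reduce coefficients mod 16: 11·t ≡ 13 (mod 16).
    The inverse of 11 mod 16 is 3 (since 11·3 = 33 = 2·16 + 1), so t ≡ 3·13 = 39 ≡ 7 (mod 16).
    Then x = 20 + 91·7 = 657, valid modulo lcm(91, 16) = 1456: x ≡ 657 (mod 1456).
  Combine with x ≡ 2 (mod 3); new modulus lcm = 4368.
    Write x = 657 + 1456·t and substitute into x ≡ 2 (mod 3): 1456·t ≡ 2 − 657 = -655 (mod 3).
    Reduce coefficients mod 3: 1·t ≡ 2 (mod 3).
    So t ≡ 2 (mod 3).
    Then x = 657 + 1456·2 = 3569, valid modulo lcm(1456, 3) = 4368: x ≡ 3569 (mod 4368).
Verify against each original: 3569 mod 13 = 7, 3569 mod 7 = 6, 3569 mod 16 = 1, 3569 mod 3 = 2.

x ≡ 3569 (mod 4368).


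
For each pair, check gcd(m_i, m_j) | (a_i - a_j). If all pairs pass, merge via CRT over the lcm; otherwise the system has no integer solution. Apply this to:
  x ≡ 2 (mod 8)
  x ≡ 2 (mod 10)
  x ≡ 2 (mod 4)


Moduli 8, 10, 4 are not pairwise coprime, so CRT works modulo lcm(m_i) when all pairwise compatibility conditions hold.
Pairwise compatibility: gcd(m_i, m_j) must divide a_i - a_j for every pair.
Merge one congruence at a time:
  Start: x ≡ 2 (mod 8).
  Combine with x ≡ 2 (mod 10): gcd(8, 10) = 2; 2 - 2 = 0, which IS divisible by 2, so compatible.
    Write x = 2 + 8·t and substitute into x ≡ 2 (mod 10): 8·t ≡ 2 − 2 = 0 (mod 10).
    Divide the congruence (and modulus) by g = 2: 4·t ≡ 0 (mod 5).
    The inverse of 4 mod 5 is 4 (since 4·4 = 16 = 3·5 + 1), so t ≡ 4·0 = 0 ≡ 0 (mod 5).
    Then x = 2 + 8·0 = 2, valid modulo lcm(8, 10) = 40: x ≡ 2 (mod 40).
  Combine with x ≡ 2 (mod 4): gcd(40, 4) = 4; 2 - 2 = 0, which IS divisible by 4, so compatible.
    Write x = 2 + 40·t and substitute into x ≡ 2 (mod 4): 40·t ≡ 2 − 2 = 0 (mod 4).
    Divide the congruence (and modulus) by g = 4: 10·t ≡ 0 (mod 1).
    Modulo 1 every t works; take t = 0.
    Then x = 2 + 40·0 = 2, valid modulo lcm(40, 4) = 40: x ≡ 2 (mod 40).
Verify: 2 mod 8 = 2, 2 mod 10 = 2, 2 mod 4 = 2.

x ≡ 2 (mod 40).
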